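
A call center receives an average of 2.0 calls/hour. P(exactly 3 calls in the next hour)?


Poisson(λ=2.0): P(X=3) = e^(-λ)×λ^k/k!
= e^(-2.0) × 2.0^3 / 3!
≈ 0.1353352832 × 8 / 6 ≈ 0.180447

P(X=3) ≈ 0.180447 ≈ 18.04%


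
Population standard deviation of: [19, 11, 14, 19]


Mean = 63/4
  (19-63/4)²=169/16
  (11-63/4)²=361/16
  (14-63/4)²=49/16
  (19-63/4)²=169/16
Σ(x-μ)² = 187/4
σ² = (187/4)/4 = 187/16

σ = √(187/16) ≈ 3.4187


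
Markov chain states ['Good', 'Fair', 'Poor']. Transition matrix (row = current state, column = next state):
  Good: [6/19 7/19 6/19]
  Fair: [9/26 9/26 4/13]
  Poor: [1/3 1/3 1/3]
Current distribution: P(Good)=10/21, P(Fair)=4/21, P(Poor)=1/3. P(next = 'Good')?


P(next=Good) = Σᵢ P(now=i)×P(i→Good)
= 10/21×6/19 + 4/21×9/26 + 1/3×1/3
= 20/133 + 6/91 + 1/9 = 5095/15561

P = 5095/15561 ≈ 0.3274


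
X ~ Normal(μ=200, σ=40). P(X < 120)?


z = (120-200)/40 = -2.0
P(Z < -2.0) = 0.0228

P(X < 120) ≈ 0.0228


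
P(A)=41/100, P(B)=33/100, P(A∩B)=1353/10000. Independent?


P(A)×P(B) = 1353/10000
P(A∩B) = 1353/10000
Equal ✓ → Independent

Yes, independent


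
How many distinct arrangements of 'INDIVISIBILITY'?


Letters: 14, freq: {'I': 6, 'N': 1, 'D': 1, 'V': 1, 'S': 1, 'B': 1, 'L': 1, 'T': 1, 'Y': 1}
14!/(6!×1!×1!×1!×1!×1!×1!×1!×1!) = 87178291200/720 = 121080960

121080960


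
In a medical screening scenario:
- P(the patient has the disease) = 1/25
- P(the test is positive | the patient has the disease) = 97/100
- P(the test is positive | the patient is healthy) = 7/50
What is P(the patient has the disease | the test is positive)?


Using Bayes' theorem:
P(A|B) = P(B|A)·P(A) / P(B)

P(the test is positive) = 97/100 × 1/25 + 7/50 × 24/25
= 97/2500 + 84/625 = 433/2500

P(the patient has the disease|the test is positive) = (97/2500) / (433/2500) = 97/433

P(the patient has the disease|the test is positive) = 97/433 ≈ 22.40%


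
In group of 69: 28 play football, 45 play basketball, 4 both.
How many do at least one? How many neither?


|A∪B| = 28+45-4 = 69
Neither = 69-69 = 0

At least one: 69; Neither: 0


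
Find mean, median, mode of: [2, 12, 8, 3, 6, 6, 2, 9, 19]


Sorted: [2, 2, 3, 6, 6, 8, 9, 12, 19]
Mean = 67/9
Median = 6
Freq: {2: 2, 12: 1, 8: 1, 3: 1, 6: 2, 9: 1, 19: 1}
Mode: [2, 6]

Mean=67/9, Median=6, Mode=[2, 6]


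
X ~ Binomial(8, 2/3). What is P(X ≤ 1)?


P(X ≤ 1) = Σ P(X=i) for i=0..1
P(X=0) = 1/6561
P(X=1) = 16/6561
Sum = 17/6561

P(X ≤ 1) = 17/6561 ≈ 0.26%


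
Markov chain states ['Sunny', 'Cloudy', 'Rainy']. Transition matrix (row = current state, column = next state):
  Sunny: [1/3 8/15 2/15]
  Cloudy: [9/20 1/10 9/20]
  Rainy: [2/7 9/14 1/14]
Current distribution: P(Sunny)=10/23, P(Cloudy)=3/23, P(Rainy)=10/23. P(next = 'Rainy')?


P(next=Rainy) = Σᵢ P(now=i)×P(i→Rainy)
= 10/23×2/15 + 3/23×9/20 + 10/23×1/14
= 4/69 + 27/460 + 5/161 = 1427/9660

P = 1427/9660 ≈ 0.1477


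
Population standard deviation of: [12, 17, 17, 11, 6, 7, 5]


Mean = 75/7
  (12-75/7)²=81/49
  (17-75/7)²=1936/49
  (17-75/7)²=1936/49
  (11-75/7)²=4/49
  (6-75/7)²=1089/49
  (7-75/7)²=676/49
  (5-75/7)²=1600/49
Σ(x-μ)² = 1046/7
σ² = (1046/7)/7 = 1046/49

σ = √(1046/49) ≈ 4.6203


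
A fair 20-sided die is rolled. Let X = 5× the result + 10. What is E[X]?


E[die] = (1+20)/2 = 21/2
E[X] = 5×21/2 + 10 = 125/2

E[X] = 125/2


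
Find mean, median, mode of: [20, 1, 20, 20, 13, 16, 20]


Sorted: [1, 13, 16, 20, 20, 20, 20]
Mean = 110/7
Median = 20
Freq: {20: 4, 1: 1, 13: 1, 16: 1}
Mode: [20]

Mean=110/7, Median=20, Mode=20


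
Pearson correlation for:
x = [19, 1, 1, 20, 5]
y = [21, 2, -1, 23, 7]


n=5, Σx=46, Σy=52, Σxy=895, Σx²=788, Σy²=1024
r = (5×895 - 46×52)/√((5×788 - 46²)(5×1024 - 52²))
= 2083/√(1824×2416) = 2083/√4406784 ≈ 2083/2099.2341 ≈ 0.9923

r ≈ 0.9923


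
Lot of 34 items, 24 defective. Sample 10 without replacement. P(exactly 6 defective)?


Hypergeometric: C(24,6)×C(10,4)/C(34,10)
= 134596×210/131128140 = 42826/198679

P(X=6) = 42826/198679 ≈ 21.56%


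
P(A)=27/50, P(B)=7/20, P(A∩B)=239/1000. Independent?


P(A)×P(B) = 189/1000
P(A∩B) = 239/1000
Not equal → NOT independent

No, not independent


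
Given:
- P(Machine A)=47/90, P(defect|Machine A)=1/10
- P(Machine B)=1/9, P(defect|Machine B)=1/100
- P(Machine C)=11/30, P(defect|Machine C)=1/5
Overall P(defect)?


P(B) = Σ P(B|Aᵢ)×P(Aᵢ)
  1/10×47/90 = 47/900
  1/100×1/9 = 1/900
  1/5×11/30 = 11/150
Sum = 19/150

P(defect) = 19/150 ≈ 12.67%


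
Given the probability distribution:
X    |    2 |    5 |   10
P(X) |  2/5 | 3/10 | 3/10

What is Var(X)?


E[X] = 53/10
E[X²] = 391/10
Var(X) = E[X²] - (E[X])² = 391/10 - 2809/100 = 1101/100

Var(X) = 1101/100 ≈ 11.0100


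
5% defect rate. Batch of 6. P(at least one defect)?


P(all good) = (19/20)^6 = 47045881/64000000
P(≥1 defect) = 16954119/64000000

P = 16954119/64000000 ≈ 26.49%


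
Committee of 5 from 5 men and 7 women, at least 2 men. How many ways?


Count by #men:
  2M,3W: C(5,2)×C(7,3)=350
  3M,2W: C(5,3)×C(7,2)=210
  4M,1W: C(5,4)×C(7,1)=35
  5M,0W: C(5,5)×C(7,0)=1
Total = 596

596


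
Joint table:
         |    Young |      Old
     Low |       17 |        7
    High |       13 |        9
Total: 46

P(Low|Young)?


P(Low|Young) = 17/(17+13) = 17/30

P = 17/30 ≈ 56.67%


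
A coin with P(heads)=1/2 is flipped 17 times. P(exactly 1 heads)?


Binomial: P(X=1) = C(17,1)×p^1×(1-p)^16
= 17 × 1/2 × 1/65536 = 17/131072

P(X=1) = 17/131072 ≈ 0.01%


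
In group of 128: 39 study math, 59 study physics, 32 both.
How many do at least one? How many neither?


|A∪B| = 39+59-32 = 66
Neither = 128-66 = 62

At least one: 66; Neither: 62


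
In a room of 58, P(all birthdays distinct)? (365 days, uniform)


P(all different) = Π(365-i)/365 for i=0..57
= (365/365)×(364/365)×...×(308/365)
= 0.008335

P ≈ 0.0083 ≈ 0.83%


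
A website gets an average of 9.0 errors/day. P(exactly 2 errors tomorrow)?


Poisson(λ=9.0): P(X=2) = e^(-λ)×λ^k/k!
= e^(-9.0) × 9.0^2 / 2!
≈ 0.0001234098041 × 81 / 2 ≈ 0.004998

P(X=2) ≈ 0.004998 ≈ 0.50%


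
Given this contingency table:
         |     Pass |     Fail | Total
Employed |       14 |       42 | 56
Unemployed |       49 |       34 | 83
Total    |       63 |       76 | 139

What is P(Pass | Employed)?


P(Pass | Employed) = 14/(14+42) = 14/56 = 1/4

P(Pass|Employed) = 1/4 ≈ 25.00%


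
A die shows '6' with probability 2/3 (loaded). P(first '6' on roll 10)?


Geometric: P(X=10) = (1-p)^(k-1)×p = (1/3)^9×2/3 = 2/59049

P(X=10) = 2/59049 ≈ 0.00%


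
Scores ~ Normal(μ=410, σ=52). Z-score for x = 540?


z = (x - μ)/σ = (540 - 410)/52 = 2.5

z = 2.5


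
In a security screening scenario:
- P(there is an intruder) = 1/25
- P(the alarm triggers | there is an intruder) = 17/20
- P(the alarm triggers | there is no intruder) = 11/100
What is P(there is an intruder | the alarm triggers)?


Using Bayes' theorem:
P(A|B) = P(B|A)·P(A) / P(B)

P(the alarm triggers) = 17/20 × 1/25 + 11/100 × 24/25
= 17/500 + 66/625 = 349/2500

P(there is an intruder|the alarm triggers) = (17/500) / (349/2500) = 85/349

P(there is an intruder|the alarm triggers) = 85/349 ≈ 24.36%


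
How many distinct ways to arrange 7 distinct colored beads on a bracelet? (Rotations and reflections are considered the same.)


Free circular arrangements: rotations and reflections both identified.
(n-1)!/2 = 6!/2 = 720/2 = 360

360


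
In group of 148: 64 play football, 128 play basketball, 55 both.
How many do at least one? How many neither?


|A∪B| = 64+128-55 = 137
Neither = 148-137 = 11

At least one: 137; Neither: 11


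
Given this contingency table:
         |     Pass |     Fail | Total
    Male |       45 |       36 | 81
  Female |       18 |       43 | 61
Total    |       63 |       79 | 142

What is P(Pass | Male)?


P(Pass | Male) = 45/(45+36) = 45/81 = 5/9

P(Pass|Male) = 5/9 ≈ 55.56%


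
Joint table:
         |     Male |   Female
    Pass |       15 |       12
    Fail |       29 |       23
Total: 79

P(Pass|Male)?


P(Pass|Male) = 15/(15+29) = 15/44

P = 15/44 ≈ 34.09%


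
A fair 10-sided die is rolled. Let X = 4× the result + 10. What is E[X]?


E[die] = (1+10)/2 = 11/2
E[X] = 4×11/2 + 10 = 32

E[X] = 32


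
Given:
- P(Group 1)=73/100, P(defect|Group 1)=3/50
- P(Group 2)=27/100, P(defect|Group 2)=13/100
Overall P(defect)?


P(B) = Σ P(B|Aᵢ)×P(Aᵢ)
  3/50×73/100 = 219/5000
  13/100×27/100 = 351/10000
Sum = 789/10000

P(defect) = 789/10000 ≈ 7.89%


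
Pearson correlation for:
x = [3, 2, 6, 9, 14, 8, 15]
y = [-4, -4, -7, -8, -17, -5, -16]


n=7, Σx=57, Σy=-61, Σxy=-652, Σx²=615, Σy²=715
r = (7×(-652) - 57×(-61))/√((7×615 - 57²)(7×715 - (-61)²))
= -1087/√(1056×1284) = -1087/√1355904 ≈ -1087/1164.4329 ≈ -0.9335

r ≈ -0.9335


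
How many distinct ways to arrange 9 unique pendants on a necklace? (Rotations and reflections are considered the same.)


Free circular arrangements: rotations and reflections both identified.
(n-1)!/2 = 8!/2 = 40320/2 = 20160

20160


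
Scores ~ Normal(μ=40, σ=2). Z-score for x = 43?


z = (x - μ)/σ = (43 - 40)/2 = 1.5

z = 1.5


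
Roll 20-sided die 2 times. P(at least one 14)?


P(no 14)^2 = (19/20)^2 = 361/400
P(≥1) = 1 - 361/400 = 39/400

P = 39/400 ≈ 9.75%


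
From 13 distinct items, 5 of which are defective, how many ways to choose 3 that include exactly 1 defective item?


Choose 1 of the 5 defective items and 2 of the other 8 items:
C(5,1)×C(8,2) = 5×28 = 140

140


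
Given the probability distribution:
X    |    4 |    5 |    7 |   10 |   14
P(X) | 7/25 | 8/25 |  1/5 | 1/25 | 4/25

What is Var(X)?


E[X] = 169/25
E[X²] = 1441/25
Var(X) = E[X²] - (E[X])² = 1441/25 - 28561/625 = 7464/625

Var(X) = 7464/625 ≈ 11.9424


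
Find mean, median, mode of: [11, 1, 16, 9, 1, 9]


Sorted: [1, 1, 9, 9, 11, 16]
Mean = 47/6
Median = 9
Freq: {11: 1, 1: 2, 16: 1, 9: 2}
Mode: [1, 9]

Mean=47/6, Median=9, Mode=[1, 9]


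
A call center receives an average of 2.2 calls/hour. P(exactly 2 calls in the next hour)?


Poisson(λ=2.2): P(X=2) = e^(-λ)×λ^k/k!
= e^(-2.2) × 2.2^2 / 2!
≈ 0.1108031584 × 4.84 / 2 ≈ 0.268144

P(X=2) ≈ 0.268144 ≈ 26.81%


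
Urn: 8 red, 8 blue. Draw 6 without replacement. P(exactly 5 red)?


Hypergeometric: C(8,5)×C(8,1)/C(16,6)
= 56×8/8008 = 8/143

P(X=5) = 8/143 ≈ 5.59%


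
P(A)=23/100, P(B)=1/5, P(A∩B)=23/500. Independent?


P(A)×P(B) = 23/500
P(A∩B) = 23/500
Equal ✓ → Independent

Yes, independent


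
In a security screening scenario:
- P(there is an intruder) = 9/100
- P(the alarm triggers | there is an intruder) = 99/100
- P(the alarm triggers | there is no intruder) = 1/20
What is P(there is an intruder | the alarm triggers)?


Using Bayes' theorem:
P(A|B) = P(B|A)·P(A) / P(B)

P(the alarm triggers) = 99/100 × 9/100 + 1/20 × 91/100
= 891/10000 + 91/2000 = 673/5000

P(there is an intruder|the alarm triggers) = (891/10000) / (673/5000) = 891/1346

P(there is an intruder|the alarm triggers) = 891/1346 ≈ 66.20%


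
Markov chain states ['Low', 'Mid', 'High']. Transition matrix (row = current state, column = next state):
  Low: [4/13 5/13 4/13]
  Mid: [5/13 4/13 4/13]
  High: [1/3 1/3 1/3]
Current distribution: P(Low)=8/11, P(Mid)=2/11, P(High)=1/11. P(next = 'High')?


P(next=High) = Σᵢ P(now=i)×P(i→High)
= 8/11×4/13 + 2/11×4/13 + 1/11×1/3
= 32/143 + 8/143 + 1/33 = 133/429

P = 133/429 ≈ 0.3100


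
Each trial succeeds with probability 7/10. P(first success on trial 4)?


Geometric: P(X=4) = (1-p)^(k-1)×p = (3/10)^3×7/10 = 189/10000

P(X=4) = 189/10000 ≈ 1.89%


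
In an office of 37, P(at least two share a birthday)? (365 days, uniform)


P(all different) = Π(365-i)/365 for i=0..36
= 0.151266
P(match) = 1 - 0.151266 = 0.848734

P ≈ 0.8487 ≈ 84.87%


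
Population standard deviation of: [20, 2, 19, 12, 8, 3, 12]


Mean = 76/7
  (20-76/7)²=4096/49
  (2-76/7)²=3844/49
  (19-76/7)²=3249/49
  (12-76/7)²=64/49
  (8-76/7)²=400/49
  (3-76/7)²=3025/49
  (12-76/7)²=64/49
Σ(x-μ)² = 2106/7
σ² = (2106/7)/7 = 2106/49

σ = √(2106/49) ≈ 6.5559


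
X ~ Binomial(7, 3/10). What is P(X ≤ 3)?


P(X ≤ 3) = Σ P(X=i) for i=0..3
P(X=0) = 823543/10000000
P(X=1) = 2470629/10000000
P(X=2) = 3176523/10000000
P(X=3) = 453789/2000000
Sum = 218491/250000

P(X ≤ 3) = 218491/250000 ≈ 87.40%


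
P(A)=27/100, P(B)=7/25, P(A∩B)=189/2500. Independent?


P(A)×P(B) = 189/2500
P(A∩B) = 189/2500
Equal ✓ → Independent

Yes, independent


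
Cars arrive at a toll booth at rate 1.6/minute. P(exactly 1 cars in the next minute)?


Poisson(λ=1.6): P(X=1) = e^(-λ)×λ^k/k!
= e^(-1.6) × 1.6^1 / 1!
≈ 0.201896518 × 1.6 / 1 ≈ 0.323034

P(X=1) ≈ 0.323034 ≈ 32.30%


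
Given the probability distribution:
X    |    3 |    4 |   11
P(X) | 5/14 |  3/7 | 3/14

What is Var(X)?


E[X] = 36/7
E[X²] = 36
Var(X) = E[X²] - (E[X])² = 36 - 1296/49 = 468/49

Var(X) = 468/49 ≈ 9.5510


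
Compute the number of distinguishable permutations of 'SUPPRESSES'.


Letters: 10, freq: {'S': 4, 'U': 1, 'P': 2, 'R': 1, 'E': 2}
10!/(4!×1!×2!×1!×2!) = 3628800/96 = 37800

37800


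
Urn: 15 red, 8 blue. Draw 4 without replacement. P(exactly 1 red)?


Hypergeometric: C(15,1)×C(8,3)/C(23,4)
= 15×56/8855 = 24/253

P(X=1) = 24/253 ≈ 9.49%


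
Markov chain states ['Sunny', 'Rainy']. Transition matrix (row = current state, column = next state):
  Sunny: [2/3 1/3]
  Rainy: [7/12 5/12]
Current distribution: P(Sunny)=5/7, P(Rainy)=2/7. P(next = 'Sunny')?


P(next=Sunny) = Σᵢ P(now=i)×P(i→Sunny)
= 5/7×2/3 + 2/7×7/12
= 10/21 + 1/6 = 9/14

P = 9/14 ≈ 0.6429


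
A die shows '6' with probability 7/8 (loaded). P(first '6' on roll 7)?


Geometric: P(X=7) = (1-p)^(k-1)×p = (1/8)^6×7/8 = 7/2097152

P(X=7) = 7/2097152 ≈ 0.00%


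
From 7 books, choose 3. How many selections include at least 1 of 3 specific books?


Complement: C(7,3) - C(4,3) = 35 - 4 = 31

31


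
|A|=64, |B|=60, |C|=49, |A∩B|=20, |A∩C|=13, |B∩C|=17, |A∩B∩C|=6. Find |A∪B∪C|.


|A∪B∪C| = 64+60+49-20-13-17+6 = 129

|A∪B∪C| = 129


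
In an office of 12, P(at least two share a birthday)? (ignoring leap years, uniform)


P(all different) = Π(365-i)/365 for i=0..11
= 0.832975
P(match) = 1 - 0.832975 = 0.167025

P ≈ 0.1670 ≈ 16.70%


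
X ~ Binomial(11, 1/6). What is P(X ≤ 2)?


P(X ≤ 2) = Σ P(X=i) for i=0..2
P(X=0) = 48828125/362797056
P(X=1) = 107421875/362797056
P(X=2) = 107421875/362797056
Sum = 9765625/13436928

P(X ≤ 2) = 9765625/13436928 ≈ 72.68%


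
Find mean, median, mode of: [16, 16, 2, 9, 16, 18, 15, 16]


Sorted: [2, 9, 15, 16, 16, 16, 16, 18]
Mean = 108/8 = 27/2
Median = 16
Freq: {16: 4, 2: 1, 9: 1, 18: 1, 15: 1}
Mode: [16]

Mean=27/2, Median=16, Mode=16


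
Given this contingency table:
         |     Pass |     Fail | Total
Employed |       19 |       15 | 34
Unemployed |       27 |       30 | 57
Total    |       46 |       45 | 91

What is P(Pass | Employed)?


P(Pass | Employed) = 19/(19+15) = 19/34

P(Pass|Employed) = 19/34 ≈ 55.88%


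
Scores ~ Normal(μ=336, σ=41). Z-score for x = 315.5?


z = (x - μ)/σ = (315.5 - 336)/41 = -0.5

z = -0.5


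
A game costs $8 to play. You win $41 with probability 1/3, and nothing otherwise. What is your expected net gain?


E[gain] = (41-8)×1/3 + (-8)×2/3
= 11 - 16/3 = 17/3

Expected net gain = $17/3 ≈ $5.67


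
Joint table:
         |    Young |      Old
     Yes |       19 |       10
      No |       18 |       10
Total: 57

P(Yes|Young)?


P(Yes|Young) = 19/(19+18) = 19/37

P = 19/37 ≈ 51.35%


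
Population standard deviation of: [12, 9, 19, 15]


Mean = 55/4
  (12-55/4)²=49/16
  (9-55/4)²=361/16
  (19-55/4)²=441/16
  (15-55/4)²=25/16
Σ(x-μ)² = 219/4
σ² = (219/4)/4 = 219/16

σ = √(219/16) ≈ 3.6997


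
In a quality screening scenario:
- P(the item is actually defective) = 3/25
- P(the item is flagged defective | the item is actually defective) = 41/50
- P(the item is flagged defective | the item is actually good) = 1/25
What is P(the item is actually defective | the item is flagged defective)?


Using Bayes' theorem:
P(A|B) = P(B|A)·P(A) / P(B)

P(the item is flagged defective) = 41/50 × 3/25 + 1/25 × 22/25
= 123/1250 + 22/625 = 167/1250

P(the item is actually defective|the item is flagged defective) = (123/1250) / (167/1250) = 123/167

P(the item is actually defective|the item is flagged defective) = 123/167 ≈ 73.65%


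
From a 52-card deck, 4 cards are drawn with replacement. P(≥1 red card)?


P(not a red card) = 26/52 = 1/2
P(none in 4 draws) = (1/2)^4 = 1/16
P(≥1 red card) = 1 - 1/16 = 15/16

P = 15/16 ≈ 93.75%


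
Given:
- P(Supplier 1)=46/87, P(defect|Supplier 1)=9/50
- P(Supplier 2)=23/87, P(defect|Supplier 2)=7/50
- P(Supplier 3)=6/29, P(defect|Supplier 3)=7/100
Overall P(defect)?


P(B) = Σ P(B|Aᵢ)×P(Aᵢ)
  9/50×46/87 = 69/725
  7/50×23/87 = 161/4350
  7/100×6/29 = 21/1450
Sum = 11/75

P(defect) = 11/75 ≈ 14.67%


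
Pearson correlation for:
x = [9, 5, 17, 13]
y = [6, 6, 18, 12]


n=4, Σx=44, Σy=42, Σxy=546, Σx²=564, Σy²=540
r = (4×546 - 44×42)/√((4×564 - 44²)(4×540 - 42²))
= 336/√(320×396) = 336/√126720 ≈ 336/355.9775 ≈ 0.9439

r ≈ 0.9439


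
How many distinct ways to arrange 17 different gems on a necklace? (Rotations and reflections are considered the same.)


Free circular arrangements: rotations and reflections both identified.
(n-1)!/2 = 16!/2 = 20922789888000/2 = 10461394944000

10461394944000


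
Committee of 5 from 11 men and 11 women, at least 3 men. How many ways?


Count by #men:
  3M,2W: C(11,3)×C(11,2)=9075
  4M,1W: C(11,4)×C(11,1)=3630
  5M,0W: C(11,5)×C(11,0)=462
Total = 13167

13167


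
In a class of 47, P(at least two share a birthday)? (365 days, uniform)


P(all different) = Π(365-i)/365 for i=0..46
= 0.045226
P(match) = 1 - 0.045226 = 0.954774

P ≈ 0.9548 ≈ 95.48%


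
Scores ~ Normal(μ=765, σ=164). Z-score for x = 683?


z = (x - μ)/σ = (683 - 765)/164 = -0.5

z = -0.5


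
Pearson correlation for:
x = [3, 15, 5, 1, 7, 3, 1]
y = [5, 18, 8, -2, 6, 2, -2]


n=7, Σx=35, Σy=35, Σxy=369, Σx²=319, Σy²=461
r = (7×369 - 35×35)/√((7×319 - 35²)(7×461 - 35²))
= 1358/√(1008×2002) = 1358/√2018016 ≈ 1358/1420.5689 ≈ 0.9560

r ≈ 0.9560


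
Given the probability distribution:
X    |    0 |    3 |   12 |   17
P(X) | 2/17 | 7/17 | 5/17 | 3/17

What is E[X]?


E[X] = Σ x·P(X=x)
= (0)×(2/17) + (3)×(7/17) + (12)×(5/17) + (17)×(3/17)
= 132/17

E[X] = 132/17


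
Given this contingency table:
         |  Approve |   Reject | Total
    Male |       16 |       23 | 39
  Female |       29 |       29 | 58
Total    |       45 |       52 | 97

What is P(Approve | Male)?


P(Approve | Male) = 16/(16+23) = 16/39

P(Approve|Male) = 16/39 ≈ 41.03%


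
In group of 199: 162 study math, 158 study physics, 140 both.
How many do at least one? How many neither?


|A∪B| = 162+158-140 = 180
Neither = 199-180 = 19

At least one: 180; Neither: 19


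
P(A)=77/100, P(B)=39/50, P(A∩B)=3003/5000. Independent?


P(A)×P(B) = 3003/5000
P(A∩B) = 3003/5000
Equal ✓ → Independent

Yes, independent


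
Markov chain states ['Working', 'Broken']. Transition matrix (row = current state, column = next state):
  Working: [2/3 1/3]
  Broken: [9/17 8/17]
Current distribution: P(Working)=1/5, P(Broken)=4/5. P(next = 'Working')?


P(next=Working) = Σᵢ P(now=i)×P(i→Working)
= 1/5×2/3 + 4/5×9/17
= 2/15 + 36/85 = 142/255

P = 142/255 ≈ 0.5569


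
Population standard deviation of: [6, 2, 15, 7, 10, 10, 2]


Mean = 52/7
  (6-52/7)²=100/49
  (2-52/7)²=1444/49
  (15-52/7)²=2809/49
  (7-52/7)²=9/49
  (10-52/7)²=324/49
  (10-52/7)²=324/49
  (2-52/7)²=1444/49
Σ(x-μ)² = 922/7
σ² = (922/7)/7 = 922/49

σ = √(922/49) ≈ 4.3378


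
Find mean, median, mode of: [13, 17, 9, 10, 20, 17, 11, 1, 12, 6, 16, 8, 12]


Sorted: [1, 6, 8, 9, 10, 11, 12, 12, 13, 16, 17, 17, 20]
Mean = 152/13
Median = 12
Freq: {13: 1, 17: 2, 9: 1, 10: 1, 20: 1, 11: 1, 1: 1, 12: 2, 6: 1, 16: 1, 8: 1}
Mode: [12, 17]

Mean=152/13, Median=12, Mode=[12, 17]


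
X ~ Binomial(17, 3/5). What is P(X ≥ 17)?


P(X ≥ 17) = Σ P(X=i) for i=17..17
P(X=17) = 129140163/762939453125
Sum = 129140163/762939453125

P(X ≥ 17) = 129140163/762939453125 ≈ 0.02%


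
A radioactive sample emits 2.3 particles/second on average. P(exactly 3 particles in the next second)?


Poisson(λ=2.3): P(X=3) = e^(-λ)×λ^k/k!
= e^(-2.3) × 2.3^3 / 3!
≈ 0.1002588437 × 12.167 / 6 ≈ 0.203308

P(X=3) ≈ 0.203308 ≈ 20.33%


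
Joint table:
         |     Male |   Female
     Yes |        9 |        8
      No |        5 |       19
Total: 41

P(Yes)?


P(Yes) = (9+8)/41 = 17/41

P(Yes) = 17/41 ≈ 41.46%


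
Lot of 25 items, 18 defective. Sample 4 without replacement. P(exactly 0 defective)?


Hypergeometric: C(18,0)×C(7,4)/C(25,4)
= 1×35/12650 = 7/2530

P(X=0) = 7/2530 ≈ 0.28%


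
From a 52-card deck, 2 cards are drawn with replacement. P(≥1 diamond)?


P(not a diamond) = 39/52 = 3/4
P(none in 2 draws) = (3/4)^2 = 9/16
P(≥1 diamond) = 1 - 9/16 = 7/16

P = 7/16 ≈ 43.75%


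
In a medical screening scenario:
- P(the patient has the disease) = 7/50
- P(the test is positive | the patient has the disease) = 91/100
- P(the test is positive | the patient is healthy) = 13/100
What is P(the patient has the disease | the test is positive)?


Using Bayes' theorem:
P(A|B) = P(B|A)·P(A) / P(B)

P(the test is positive) = 91/100 × 7/50 + 13/100 × 43/50
= 637/5000 + 559/5000 = 299/1250

P(the patient has the disease|the test is positive) = (637/5000) / (299/1250) = 49/92

P(the patient has the disease|the test is positive) = 49/92 ≈ 53.26%


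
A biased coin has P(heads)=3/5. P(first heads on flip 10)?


Geometric: P(X=10) = (1-p)^(k-1)×p = (2/5)^9×3/5 = 1536/9765625

P(X=10) = 1536/9765625 ≈ 0.02%


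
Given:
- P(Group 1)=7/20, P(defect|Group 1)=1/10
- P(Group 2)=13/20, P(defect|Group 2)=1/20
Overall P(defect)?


P(B) = Σ P(B|Aᵢ)×P(Aᵢ)
  1/10×7/20 = 7/200
  1/20×13/20 = 13/400
Sum = 27/400

P(defect) = 27/400 ≈ 6.75%


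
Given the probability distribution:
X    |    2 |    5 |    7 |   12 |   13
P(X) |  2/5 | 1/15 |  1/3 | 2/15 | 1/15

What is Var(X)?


E[X] = 89/15
E[X²] = 751/15
Var(X) = E[X²] - (E[X])² = 751/15 - 7921/225 = 3344/225

Var(X) = 3344/225 ≈ 14.8622


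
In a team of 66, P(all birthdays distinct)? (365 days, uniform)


P(all different) = Π(365-i)/365 for i=0..65
= (365/365)×(364/365)×...×(300/365)
= 0.001904

P ≈ 0.0019 ≈ 0.19%


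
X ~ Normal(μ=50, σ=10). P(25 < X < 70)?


z₁=(25-50)/10=-2.5, z₂=(70-50)/10=2.0
P = Φ(2.0) - Φ(-2.5) = 0.977250 - 0.006210 = 0.971040 ≈ 0.9710

P(25 < X < 70) ≈ 0.9710


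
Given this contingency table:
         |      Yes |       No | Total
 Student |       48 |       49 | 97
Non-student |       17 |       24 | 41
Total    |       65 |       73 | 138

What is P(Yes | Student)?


P(Yes | Student) = 48/(48+49) = 48/97

P(Yes|Student) = 48/97 ≈ 49.48%


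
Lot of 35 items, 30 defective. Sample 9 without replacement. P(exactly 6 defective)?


Hypergeometric: C(30,6)×C(5,3)/C(35,9)
= 593775×10/70607460 = 975/11594

P(X=6) = 975/11594 ≈ 8.41%


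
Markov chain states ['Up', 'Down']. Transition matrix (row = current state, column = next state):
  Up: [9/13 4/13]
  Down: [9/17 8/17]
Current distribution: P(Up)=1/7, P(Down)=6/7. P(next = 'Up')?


P(next=Up) = Σᵢ P(now=i)×P(i→Up)
= 1/7×9/13 + 6/7×9/17
= 9/91 + 54/119 = 855/1547

P = 855/1547 ≈ 0.5527


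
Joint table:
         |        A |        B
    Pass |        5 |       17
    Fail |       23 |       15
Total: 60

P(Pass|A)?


P(Pass|A) = 5/(5+23) = 5/28

P = 5/28 ≈ 17.86%


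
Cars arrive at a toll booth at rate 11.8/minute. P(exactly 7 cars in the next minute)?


Poisson(λ=11.8): P(X=7) = e^(-λ)×λ^k/k!
= e^(-11.8) × 11.8^7 / 7!
≈ 7.504557915e-06 × 31854739.0057 / 5040 ≈ 0.047432

P(X=7) ≈ 0.047432 ≈ 4.74%


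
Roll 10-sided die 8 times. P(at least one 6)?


P(no 6)^8 = (9/10)^8 = 43046721/100000000
P(≥1) = 1 - 43046721/100000000 = 56953279/100000000

P = 56953279/100000000 ≈ 56.95%


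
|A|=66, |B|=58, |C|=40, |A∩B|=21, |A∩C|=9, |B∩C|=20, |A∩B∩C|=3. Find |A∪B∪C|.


|A∪B∪C| = 66+58+40-21-9-20+3 = 117

|A∪B∪C| = 117


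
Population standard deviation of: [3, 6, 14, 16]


Mean = 39/4
  (3-39/4)²=729/16
  (6-39/4)²=225/16
  (14-39/4)²=289/16
  (16-39/4)²=625/16
Σ(x-μ)² = 467/4
σ² = (467/4)/4 = 467/16

σ = √(467/16) ≈ 5.4025


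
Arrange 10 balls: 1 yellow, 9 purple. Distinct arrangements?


10!/(1!×9!) = 10

10


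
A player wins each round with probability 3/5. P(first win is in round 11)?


Geometric: P(X=11) = (1-p)^(k-1)×p = (2/5)^10×3/5 = 3072/48828125

P(X=11) = 3072/48828125 ≈ 0.01%


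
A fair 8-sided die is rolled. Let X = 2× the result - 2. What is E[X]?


E[die] = (1+8)/2 = 9/2
E[X] = 2×9/2 - 2 = 7

E[X] = 7


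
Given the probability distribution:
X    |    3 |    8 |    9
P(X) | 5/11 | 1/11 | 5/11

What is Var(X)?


E[X] = 68/11
E[X²] = 514/11
Var(X) = E[X²] - (E[X])² = 514/11 - 4624/121 = 1030/121

Var(X) = 1030/121 ≈ 8.5124


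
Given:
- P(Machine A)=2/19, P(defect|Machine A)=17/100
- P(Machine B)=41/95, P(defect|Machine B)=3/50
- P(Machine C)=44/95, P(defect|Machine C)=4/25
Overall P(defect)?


P(B) = Σ P(B|Aᵢ)×P(Aᵢ)
  17/100×2/19 = 17/950
  3/50×41/95 = 123/4750
  4/25×44/95 = 176/2375
Sum = 56/475

P(defect) = 56/475 ≈ 11.79%


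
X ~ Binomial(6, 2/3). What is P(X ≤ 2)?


P(X ≤ 2) = Σ P(X=i) for i=0..2
P(X=0) = 1/729
P(X=1) = 4/243
P(X=2) = 20/243
Sum = 73/729

P(X ≤ 2) = 73/729 ≈ 10.01%


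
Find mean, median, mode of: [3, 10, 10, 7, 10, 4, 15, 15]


Sorted: [3, 4, 7, 10, 10, 10, 15, 15]
Mean = 74/8 = 37/4
Median = 10
Freq: {3: 1, 10: 3, 7: 1, 4: 1, 15: 2}
Mode: [10]

Mean=37/4, Median=10, Mode=10


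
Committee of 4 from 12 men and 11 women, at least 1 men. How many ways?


Count by #men:
  1M,3W: C(12,1)×C(11,3)=1980
  2M,2W: C(12,2)×C(11,2)=3630
  3M,1W: C(12,3)×C(11,1)=2420
  4M,0W: C(12,4)×C(11,0)=495
Total = 8525

8525


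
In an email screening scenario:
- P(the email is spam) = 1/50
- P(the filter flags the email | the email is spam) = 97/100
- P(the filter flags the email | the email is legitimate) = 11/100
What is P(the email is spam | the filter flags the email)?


Using Bayes' theorem:
P(A|B) = P(B|A)·P(A) / P(B)

P(the filter flags the email) = 97/100 × 1/50 + 11/100 × 49/50
= 97/5000 + 539/5000 = 159/1250

P(the email is spam|the filter flags the email) = (97/5000) / (159/1250) = 97/636

P(the email is spam|the filter flags the email) = 97/636 ≈ 15.25%


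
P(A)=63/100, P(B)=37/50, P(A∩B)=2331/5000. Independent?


P(A)×P(B) = 2331/5000
P(A∩B) = 2331/5000
Equal ✓ → Independent

Yes, independent


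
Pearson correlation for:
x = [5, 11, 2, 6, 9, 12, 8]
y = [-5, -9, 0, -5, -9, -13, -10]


n=7, Σx=53, Σy=-51, Σxy=-471, Σx²=475, Σy²=481
r = (7×(-471) - 53×(-51))/√((7×475 - 53²)(7×481 - (-51)²))
= -594/√(516×766) = -594/√395256 ≈ -594/628.6939 ≈ -0.9448

r ≈ -0.9448


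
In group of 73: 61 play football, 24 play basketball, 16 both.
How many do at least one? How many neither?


|A∪B| = 61+24-16 = 69
Neither = 73-69 = 4

At least one: 69; Neither: 4


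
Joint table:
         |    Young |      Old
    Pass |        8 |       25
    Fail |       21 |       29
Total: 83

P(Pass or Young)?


P(Pass∨Young) = P(Pass) + P(Young) - P(Pass∧Young)
= (33 + 29 - 8)/83 = 54/83

P = 54/83 ≈ 65.06%


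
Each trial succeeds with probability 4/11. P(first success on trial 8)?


Geometric: P(X=8) = (1-p)^(k-1)×p = (7/11)^7×4/11 = 3294172/214358881

P(X=8) = 3294172/214358881 ≈ 1.54%


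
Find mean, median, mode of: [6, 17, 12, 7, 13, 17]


Sorted: [6, 7, 12, 13, 17, 17]
Mean = 72/6 = 12
Median = 25/2
Freq: {6: 1, 17: 2, 12: 1, 7: 1, 13: 1}
Mode: [17]

Mean=12, Median=25/2, Mode=17


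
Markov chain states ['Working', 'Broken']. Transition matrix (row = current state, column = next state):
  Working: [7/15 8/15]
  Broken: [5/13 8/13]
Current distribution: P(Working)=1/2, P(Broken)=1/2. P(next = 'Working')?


P(next=Working) = Σᵢ P(now=i)×P(i→Working)
= 1/2×7/15 + 1/2×5/13
= 7/30 + 5/26 = 83/195

P = 83/195 ≈ 0.4256


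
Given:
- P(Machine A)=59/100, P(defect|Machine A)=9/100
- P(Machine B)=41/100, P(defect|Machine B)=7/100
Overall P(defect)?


P(B) = Σ P(B|Aᵢ)×P(Aᵢ)
  9/100×59/100 = 531/10000
  7/100×41/100 = 287/10000
Sum = 409/5000

P(defect) = 409/5000 ≈ 8.18%


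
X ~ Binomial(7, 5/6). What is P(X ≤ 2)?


P(X ≤ 2) = Σ P(X=i) for i=0..2
P(X=0) = 1/279936
P(X=1) = 35/279936
P(X=2) = 175/93312
Sum = 187/93312

P(X ≤ 2) = 187/93312 ≈ 0.20%


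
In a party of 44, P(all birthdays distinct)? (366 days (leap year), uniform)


P(all different) = Π(366-i)/366 for i=0..43
= (366/366)×(365/366)×...×(323/366)
= 0.067633

P ≈ 0.0676 ≈ 6.76%


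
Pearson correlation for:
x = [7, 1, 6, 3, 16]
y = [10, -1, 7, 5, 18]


n=5, Σx=33, Σy=39, Σxy=414, Σx²=351, Σy²=499
r = (5×414 - 33×39)/√((5×351 - 33²)(5×499 - 39²))
= 783/√(666×974) = 783/√648684 ≈ 783/805.4092 ≈ 0.9722

r ≈ 0.9722


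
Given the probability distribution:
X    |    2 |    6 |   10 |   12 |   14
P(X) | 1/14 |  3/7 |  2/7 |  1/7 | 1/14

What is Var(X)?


E[X] = 58/7
E[X²] = 552/7
Var(X) = E[X²] - (E[X])² = 552/7 - 3364/49 = 500/49

Var(X) = 500/49 ≈ 10.2041


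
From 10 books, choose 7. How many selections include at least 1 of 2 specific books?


Complement: C(10,7) - C(8,7) = 120 - 8 = 112

112


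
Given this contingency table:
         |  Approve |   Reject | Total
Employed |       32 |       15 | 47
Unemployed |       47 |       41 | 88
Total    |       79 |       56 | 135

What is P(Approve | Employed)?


P(Approve | Employed) = 32/(32+15) = 32/47

P(Approve|Employed) = 32/47 ≈ 68.09%


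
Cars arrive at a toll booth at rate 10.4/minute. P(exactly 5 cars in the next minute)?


Poisson(λ=10.4): P(X=5) = e^(-λ)×λ^k/k!
= e^(-10.4) × 10.4^5 / 5!
≈ 3.043248301e-05 × 121665.29024 / 120 ≈ 0.030855

P(X=5) ≈ 0.030855 ≈ 3.09%


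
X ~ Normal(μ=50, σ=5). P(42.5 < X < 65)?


z₁=(42.5-50)/5=-1.5, z₂=(65-50)/5=3.0
P = Φ(3.0) - Φ(-1.5) = 0.998650 - 0.066807 = 0.931843 ≈ 0.9318

P(42.5 < X < 65) ≈ 0.9318


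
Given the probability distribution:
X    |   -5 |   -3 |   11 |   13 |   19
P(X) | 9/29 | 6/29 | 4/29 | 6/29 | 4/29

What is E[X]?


E[X] = Σ x·P(X=x)
= (-5)×(9/29) + (-3)×(6/29) + (11)×(4/29) + (13)×(6/29) + (19)×(4/29)
= 135/29

E[X] = 135/29


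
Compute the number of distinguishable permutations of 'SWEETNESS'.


Letters: 9, freq: {'S': 3, 'W': 1, 'E': 3, 'T': 1, 'N': 1}
9!/(3!×1!×3!×1!×1!) = 362880/36 = 10080

10080


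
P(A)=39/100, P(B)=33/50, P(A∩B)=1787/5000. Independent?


P(A)×P(B) = 1287/5000
P(A∩B) = 1787/5000
Not equal → NOT independent

No, not independent


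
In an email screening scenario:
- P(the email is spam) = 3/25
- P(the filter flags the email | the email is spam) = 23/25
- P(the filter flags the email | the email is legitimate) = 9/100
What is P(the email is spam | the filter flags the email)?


Using Bayes' theorem:
P(A|B) = P(B|A)·P(A) / P(B)

P(the filter flags the email) = 23/25 × 3/25 + 9/100 × 22/25
= 69/625 + 99/1250 = 237/1250

P(the email is spam|the filter flags the email) = (69/625) / (237/1250) = 46/79

P(the email is spam|the filter flags the email) = 46/79 ≈ 58.23%


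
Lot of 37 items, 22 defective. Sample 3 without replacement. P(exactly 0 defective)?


Hypergeometric: C(22,0)×C(15,3)/C(37,3)
= 1×455/7770 = 13/222

P(X=0) = 13/222 ≈ 5.86%


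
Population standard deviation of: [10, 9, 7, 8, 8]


Mean = 42/5
  (10-42/5)²=64/25
  (9-42/5)²=9/25
  (7-42/5)²=49/25
  (8-42/5)²=4/25
  (8-42/5)²=4/25
Σ(x-μ)² = 26/5
σ² = (26/5)/5 = 26/25

σ = √(26/25) ≈ 1.0198


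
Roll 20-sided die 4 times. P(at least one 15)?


P(no 15)^4 = (19/20)^4 = 130321/160000
P(≥1) = 1 - 130321/160000 = 29679/160000

P = 29679/160000 ≈ 18.55%


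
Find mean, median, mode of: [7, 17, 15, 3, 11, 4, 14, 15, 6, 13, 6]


Sorted: [3, 4, 6, 6, 7, 11, 13, 14, 15, 15, 17]
Mean = 111/11
Median = 11
Freq: {7: 1, 17: 1, 15: 2, 3: 1, 11: 1, 4: 1, 14: 1, 6: 2, 13: 1}
Mode: [6, 15]

Mean=111/11, Median=11, Mode=[6, 15]


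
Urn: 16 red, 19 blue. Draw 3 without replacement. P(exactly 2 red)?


Hypergeometric: C(16,2)×C(19,1)/C(35,3)
= 120×19/6545 = 456/1309

P(X=2) = 456/1309 ≈ 34.84%


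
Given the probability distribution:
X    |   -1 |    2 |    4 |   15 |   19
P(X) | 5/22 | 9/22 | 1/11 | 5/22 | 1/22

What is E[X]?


E[X] = Σ x·P(X=x)
= (-1)×(5/22) + (2)×(9/22) + (4)×(1/11) + (15)×(5/22) + (19)×(1/22)
= 115/22

E[X] = 115/22


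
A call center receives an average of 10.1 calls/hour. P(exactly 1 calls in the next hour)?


Poisson(λ=10.1): P(X=1) = e^(-λ)×λ^k/k!
= e^(-10.1) × 10.1^1 / 1!
≈ 4.107955523e-05 × 10.1 / 1 ≈ 0.000415

P(X=1) ≈ 0.000415 ≈ 0.04%


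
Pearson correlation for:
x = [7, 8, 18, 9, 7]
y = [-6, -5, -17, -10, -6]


n=5, Σx=49, Σy=-44, Σxy=-520, Σx²=567, Σy²=486
r = (5×(-520) - 49×(-44))/√((5×567 - 49²)(5×486 - (-44)²))
= -444/√(434×494) = -444/√214396 ≈ -444/463.0292 ≈ -0.9589

r ≈ -0.9589


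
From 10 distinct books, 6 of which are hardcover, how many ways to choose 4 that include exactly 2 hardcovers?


Choose 2 of the 6 hardcovers and 2 of the other 4 books:
C(6,2)×C(4,2) = 15×6 = 90

90


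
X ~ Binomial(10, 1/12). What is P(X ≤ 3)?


P(X ≤ 3) = Σ P(X=i) for i=0..3
P(X=0) = 25937424601/61917364224
P(X=1) = 11789738455/30958682112
P(X=2) = 1071794405/6879707136
P(X=3) = 97435855/2579890176
Sum = 5125125973/5159780352

P(X ≤ 3) = 5125125973/5159780352 ≈ 99.33%


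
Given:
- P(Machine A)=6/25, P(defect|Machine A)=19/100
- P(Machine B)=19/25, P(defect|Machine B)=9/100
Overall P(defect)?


P(B) = Σ P(B|Aᵢ)×P(Aᵢ)
  19/100×6/25 = 57/1250
  9/100×19/25 = 171/2500
Sum = 57/500

P(defect) = 57/500 ≈ 11.40%


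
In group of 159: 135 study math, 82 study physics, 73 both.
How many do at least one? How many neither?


|A∪B| = 135+82-73 = 144
Neither = 159-144 = 15

At least one: 144; Neither: 15


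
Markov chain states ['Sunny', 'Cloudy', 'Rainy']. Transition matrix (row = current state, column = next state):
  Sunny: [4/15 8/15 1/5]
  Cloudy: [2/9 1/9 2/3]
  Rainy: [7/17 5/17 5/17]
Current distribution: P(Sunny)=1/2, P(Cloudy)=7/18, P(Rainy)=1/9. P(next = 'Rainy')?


P(next=Rainy) = Σᵢ P(now=i)×P(i→Rainy)
= 1/2×1/5 + 7/18×2/3 + 1/9×5/17
= 1/10 + 7/27 + 5/153 = 1799/4590

P = 1799/4590 ≈ 0.3919


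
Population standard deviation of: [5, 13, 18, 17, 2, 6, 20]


Mean = 81/7
  (5-81/7)²=2116/49
  (13-81/7)²=100/49
  (18-81/7)²=2025/49
  (17-81/7)²=1444/49
  (2-81/7)²=4489/49
  (6-81/7)²=1521/49
  (20-81/7)²=3481/49
Σ(x-μ)² = 2168/7
σ² = (2168/7)/7 = 2168/49

σ = √(2168/49) ≈ 6.6517


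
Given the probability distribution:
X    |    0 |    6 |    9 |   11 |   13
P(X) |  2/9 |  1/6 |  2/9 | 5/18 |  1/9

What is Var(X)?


E[X] = 15/2
E[X²] = 1375/18
Var(X) = E[X²] - (E[X])² = 1375/18 - 225/4 = 725/36

Var(X) = 725/36 ≈ 20.1389


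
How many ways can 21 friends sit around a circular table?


Circular arrangements of 21 distinct objects: fix one position to break rotational symmetry.
(n-1)! = 20! = 2432902008176640000

2432902008176640000


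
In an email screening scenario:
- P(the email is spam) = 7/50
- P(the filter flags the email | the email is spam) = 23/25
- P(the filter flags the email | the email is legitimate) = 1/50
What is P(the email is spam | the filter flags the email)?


Using Bayes' theorem:
P(A|B) = P(B|A)·P(A) / P(B)

P(the filter flags the email) = 23/25 × 7/50 + 1/50 × 43/50
= 161/1250 + 43/2500 = 73/500

P(the email is spam|the filter flags the email) = (161/1250) / (73/500) = 322/365

P(the email is spam|the filter flags the email) = 322/365 ≈ 88.22%


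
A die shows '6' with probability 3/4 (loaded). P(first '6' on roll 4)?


Geometric: P(X=4) = (1-p)^(k-1)×p = (1/4)^3×3/4 = 3/256

P(X=4) = 3/256 ≈ 1.17%


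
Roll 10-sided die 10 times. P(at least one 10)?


P(no 10)^10 = (9/10)^10 = 3486784401/10000000000
P(≥1) = 1 - 3486784401/10000000000 = 6513215599/10000000000

P = 6513215599/10000000000 ≈ 65.13%


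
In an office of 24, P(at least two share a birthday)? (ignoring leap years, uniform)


P(all different) = Π(365-i)/365 for i=0..23
= 0.461656
P(match) = 1 - 0.461656 = 0.538344

P ≈ 0.5383 ≈ 53.83%


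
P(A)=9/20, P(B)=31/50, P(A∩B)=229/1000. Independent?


P(A)×P(B) = 279/1000
P(A∩B) = 229/1000
Not equal → NOT independent

No, not independent


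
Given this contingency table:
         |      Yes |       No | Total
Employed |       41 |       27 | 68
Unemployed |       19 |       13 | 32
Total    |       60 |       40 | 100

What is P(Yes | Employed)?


P(Yes | Employed) = 41/(41+27) = 41/68

P(Yes|Employed) = 41/68 ≈ 60.29%


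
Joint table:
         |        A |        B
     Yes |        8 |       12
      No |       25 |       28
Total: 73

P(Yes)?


P(Yes) = (8+12)/73 = 20/73

P(Yes) = 20/73 ≈ 27.40%


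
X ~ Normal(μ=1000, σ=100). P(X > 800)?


z = (800-1000)/100 = -2.0
P(X > 800) = 1 - P(Z ≤ -2.0) = 1 - 0.0228 = 0.9772

P(X > 800) ≈ 0.9772


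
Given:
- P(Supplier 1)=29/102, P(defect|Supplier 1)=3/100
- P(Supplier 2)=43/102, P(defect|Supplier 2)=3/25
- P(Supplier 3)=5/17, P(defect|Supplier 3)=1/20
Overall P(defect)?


P(B) = Σ P(B|Aᵢ)×P(Aᵢ)
  3/100×29/102 = 29/3400
  3/25×43/102 = 43/850
  1/20×5/17 = 1/68
Sum = 251/3400

P(defect) = 251/3400 ≈ 7.38%


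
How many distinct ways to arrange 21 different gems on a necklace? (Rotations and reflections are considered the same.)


Free circular arrangements: rotations and reflections both identified.
(n-1)!/2 = 20!/2 = 2432902008176640000/2 = 1216451004088320000

1216451004088320000


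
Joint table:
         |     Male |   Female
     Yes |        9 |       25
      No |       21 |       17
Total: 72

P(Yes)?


P(Yes) = (9+25)/72 = 34/72 = 17/36

P(Yes) = 17/36 ≈ 47.22%


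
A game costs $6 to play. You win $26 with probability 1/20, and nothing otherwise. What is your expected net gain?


E[gain] = (26-6)×1/20 + (-6)×19/20
= 1 - 57/10 = -47/10

Expected net gain = $-47/10 ≈ $-4.70


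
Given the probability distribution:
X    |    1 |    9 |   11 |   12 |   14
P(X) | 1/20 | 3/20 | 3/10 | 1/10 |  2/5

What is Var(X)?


E[X] = 23/2
E[X²] = 1413/10
Var(X) = E[X²] - (E[X])² = 1413/10 - 529/4 = 181/20

Var(X) = 181/20 ≈ 9.0500


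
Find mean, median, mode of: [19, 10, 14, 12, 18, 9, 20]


Sorted: [9, 10, 12, 14, 18, 19, 20]
Mean = 102/7
Median = 14
Freq: {19: 1, 10: 1, 14: 1, 12: 1, 18: 1, 9: 1, 20: 1}
Mode: No mode

Mean=102/7, Median=14, Mode=No mode
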